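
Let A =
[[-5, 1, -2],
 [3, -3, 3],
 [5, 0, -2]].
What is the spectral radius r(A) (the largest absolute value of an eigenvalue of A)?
r(A) ≈ 4.9706

The eigenvalues of A are the roots of its characteristic polynomial. With M = A (coefficients from the trace, the sum of principal 2x2 minors, and det A):
  p(λ) = det(λ I - M) = λ^3 + 10λ^2 + 38λ + 39.
No integer candidate from the rational root theorem (±divisors of 39) is a root, so the roots are irrational. The cubic discriminant is Δ = -5395 < 0, so there is one real root and a complex-conjugate pair. p(-2) = -5 and p(-1) = 10 have opposite signs, so a root lies in (-2, -1); Newton's method refines it to λ ≈ -1.5785. Dividing out (λ - (-1.5785)) leaves approximately λ^2 + 8.4215λ + 24.7064. For λ^2 + 8.4215λ + 24.7064 the discriminant is -27.9046. It is negative, so the remaining roots are the complex-conjugate pair λ ≈ -4.2107 ± 2.6412i. Their product equals the constant term, so |λ|^2 ≈ 24.7064 and |λ| ≈ 4.9706.
Thus the eigenvalues (to 4 decimals) are -1.5785 (modulus 1.5785); -4.2107 ± 2.6412i (modulus 4.9706). The spectral radius is the largest modulus: r(A) ≈ 4.9706. (Cross-check: r(A) ≤ ||A||_2 ≈ 8.0945; equality holds whenever A is normal, though it can also hold for some non-normal A.)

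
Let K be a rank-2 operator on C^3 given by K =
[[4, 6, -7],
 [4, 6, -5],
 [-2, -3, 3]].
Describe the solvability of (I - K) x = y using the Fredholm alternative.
(I - K) is invertible (det(I - K) = -11 ≠ 0), so for every y in C^3 the equation (I - K) x = y has a unique solution.

K has rank 2 and factors as K = U V^T = u1 v1^T + u2 v2^T with u1 = (-2, -2, 1), v1 = (-2, -3, 2), u2 = (-3, -1, 1), v2 = (0, 0, 1) (multiplying out reproduces the displayed K). The nonzero eigenvalues of U V^T coincide with those of the 2 x 2 matrix G = V^T U = [[v1·u1, v1·u2], [v2·u1, v2·u2]] = [[12, 11], [1, 1]], and by the Sylvester determinant identity det(I_3 - U V^T) = det(I_2 - V^T U) = det([[-11, -11], [-1, 0]]) = (-11)(0) - (-11)(-1) = -11. (Direct check: I - K =
[[-3, -6, 7],
 [-4, -5, 5],
 [2, 3, -2]]
has determinant -11.) The finite-dimensional Fredholm alternative says: either (I - K) is invertible, or ker(I - K) ≠ {0} and then range(I - K) = ker((I - K)^*)^⊥, with dim ker(I - K) = dim ker((I - K)^*). Since det(I - K) ≠ 0, 1 is not an eigenvalue of K and ker(I - K) = {0}, so we are in the first case: for every y there is a unique x = (I - K)^(-1) y. (Explicitly, by the Woodbury identity, (I - U V^T)^(-1) = I + U (I_2 - G)^(-1) V^T.)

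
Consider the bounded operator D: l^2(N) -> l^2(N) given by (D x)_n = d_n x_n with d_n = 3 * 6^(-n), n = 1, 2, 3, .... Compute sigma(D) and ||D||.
sigma(D) = {3 * 6^(-n) : n ≥ 1} ∪ {0}; ||D|| = 1/2

A bounded diagonal operator on l^2 with diagonal entries d_n has spectrum equal to the closure of {d_n : n ≥ 1}: every d_n is an eigenvalue (with eigenvector e_n), so {d_n} ⊂ sigma(D); the spectrum is closed, so its closure is too; and for lambda not in the closure, (D - lambda I) has bounded inverse (the diagonal entries 1/(d_n - lambda) are bounded). For our sequence d_n = 3 * 6^(-n), n = 1, 2, 3, ...:
  - {d_n} = {3 * 6^(-n) : n ≥ 1}; the only limit point is 0
  - closure = {3 * 6^(-n) : n ≥ 1} ∪ {0}
For the norm: a diagonal operator has ||D|| = sup_n |d_n|. Here d_n = 3 * 6^(-n) is positive and decreasing, so sup_n |d_n| = d_1 = 3/6 = 1/2. So ||D|| = 1/2.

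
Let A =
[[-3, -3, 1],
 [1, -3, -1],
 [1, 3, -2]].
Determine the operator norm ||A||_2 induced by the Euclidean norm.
||A||_2 = sqrt((42 + sqrt(612))/2) ≈ 5.7766 (= sqrt(largest eigenvalue of A^T A))

||A||_2 = sigma_max(A) = sqrt(lambda_max(A^T A)). Form the symmetric matrix M = A^T A =
[[11, 9, -6],
 [9, 27, -6],
 [-6, -6, 6]].
Its characteristic polynomial (trace, sum of principal 2x2 minors, determinant of M give the coefficients) is
  p(λ) = det(λ I - M) = λ^3 - 44λ^2 + 372λ - 576.
By the rational root theorem any rational root is an integer divisor of 576. Testing λ = 2: p(2) = 8 - 176 + 744 - 576 = 0, so λ = 2 is a root. Dividing out (λ - 2) leaves p(λ) = (λ - 2)(λ^2 - 42λ + 288). For λ^2 - 42λ + 288 the discriminant is 612. It is nonnegative but not a perfect square, so the roots are real and irrational: λ = (42 ± sqrt(612))/2 ≈ 33.3693, 8.6307.
So the eigenvalues of A^T A are ≈ 2, 8.6307, 33.3693 (all ≥ 0, as they must be for A^T A). The largest is λ_max = (42 + sqrt(612))/2 ≈ 33.3693, hence ||A||_2 = sqrt(λ_max) = sqrt((42 + sqrt(612))/2) ≈ 5.7766.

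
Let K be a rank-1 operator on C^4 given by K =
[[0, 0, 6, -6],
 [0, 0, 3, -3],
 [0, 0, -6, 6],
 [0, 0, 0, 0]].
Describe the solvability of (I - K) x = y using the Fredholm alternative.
(I - K) is invertible (det(I - K) = 7 ≠ 0), so for every y in C^4 the equation (I - K) x = y has a unique solution.

K has rank 1, so it is an outer product K = u v^T: every row of K is a multiple of one row vector. Reading off the entries, u = (2, 1, -2, 0) and v = (0, 0, 3, -3) (row i of K equals u_i·v^T). A rank-one matrix u v^T satisfies K u = u (v·u) and kills the (3)-dimensional subspace v^⊥, so its characteristic polynomial is lambda^3 (lambda - v·u) with v·u = tr K = -6. Hence the eigenvalues of I - K are 1 (multiplicity 3) and 1 - (-6) = 7, so det(I - K) = 7. (Direct check: I - K =
[[1, 0, -6, 6],
 [0, 1, -3, 3],
 [0, 0, 7, -6],
 [0, 0, 0, 1]]
has determinant 7.) The finite-dimensional Fredholm alternative says: either (I - K) is invertible, or ker(I - K) ≠ {0} and then range(I - K) = ker((I - K)^*)^⊥, with dim ker(I - K) = dim ker((I - K)^*). Since det(I - K) ≠ 0, 1 is not an eigenvalue of K and ker(I - K) = {0}, so we are in the first case: for every y there is a unique x = (I - K)^(-1) y. Explicitly, by the Sherman–Morrison formula, (I - u v^T)^(-1) = I + u v^T/(1 - v·u), i.e. (I - K)^(-1) = I + K/(7).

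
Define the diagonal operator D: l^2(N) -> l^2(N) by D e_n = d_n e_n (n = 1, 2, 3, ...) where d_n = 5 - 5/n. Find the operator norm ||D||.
||D|| = 5

For a diagonal operator on l^2 with entries d_n, ||D|| = sup_n |d_n|. Here d_1 = 0, d_2 = 5/2, ..., and d_n = 5 - 5/n increases monotonically toward 5. All terms lie in [0, 5), so |d_n| = d_n and the supremum is the limit 5, which is not attained by any individual d_n. Hence ||D|| = 5.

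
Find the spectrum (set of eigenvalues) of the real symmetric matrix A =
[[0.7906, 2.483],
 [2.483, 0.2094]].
sigma(A) ≈ {-2, 3}

A is real symmetric, so its spectrum consists of real eigenvalues. Expanding the characteristic polynomial of the displayed matrix gives
  det(λ I - A) = p(λ) = λ^2 + (-1)λ + (-6).
Solving p(λ) = 0 yields eigenvalues ≈ -2, 3. (A is shown rounded to 4 decimals, so these recover the underlying integer eigenvalues to within that precision.)
Verification: the trace of A = 1 equals the sum of eigenvalues 1, and det(A) ≈ -5.9997 matches the eigenvalue product -6.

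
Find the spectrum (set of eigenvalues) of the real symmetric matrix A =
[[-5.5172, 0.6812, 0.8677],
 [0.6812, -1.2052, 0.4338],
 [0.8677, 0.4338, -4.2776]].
sigma(A) ≈ {-6, -4, -1}

A is real symmetric, so its spectrum consists of real eigenvalues. Expanding the characteristic polynomial of the displayed matrix gives
  det(λ I - A) = p(λ) = λ^3 + (11)λ^2 + (34)λ + (24).
Solving p(λ) = 0 yields eigenvalues ≈ -6, -4, -1. (A is shown rounded to 4 decimals, so these recover the underlying integer eigenvalues to within that precision.)
Verification: the trace of A = -11 equals the sum of eigenvalues -11, and det(A) ≈ -23.9998 matches the eigenvalue product -24.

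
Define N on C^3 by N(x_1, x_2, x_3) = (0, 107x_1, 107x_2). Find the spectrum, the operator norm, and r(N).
sigma(N) = {0}; ||N|| = 107; r(N) = 0. (N is nilpotent with N^3 = 0.)

On C^3, N is a strictly lower-triangular matrix with 107 on the subdiagonal and zeros elsewhere, so its characteristic polynomial is lambda^3 and every eigenvalue is 0: sigma(N) = {0}. For the operator norm, N e_i = 107e_{i+1} for i = 1, ..., 2 and N e_3 = 0, so the singular values of N are 107 (with multiplicity 2) and 0; hence ||N|| = 107. The spectral radius r(N) = max|lambda| = 0. Note ||N|| > r(N) — characteristic of non-normal nilpotent operators. Indeed N^3 = 0.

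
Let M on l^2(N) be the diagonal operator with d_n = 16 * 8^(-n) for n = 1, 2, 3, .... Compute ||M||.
||M|| = 2 (attained at n = 1)

For M diagonal, ||M|| = sup_n |d_n|. The sequence d_n = 16 * 8^(-n) is positive and strictly decreasing (ratio 8^(-1) < 1), so the supremum is d_1 = 16/8 = 2. Hence ||M|| = 2.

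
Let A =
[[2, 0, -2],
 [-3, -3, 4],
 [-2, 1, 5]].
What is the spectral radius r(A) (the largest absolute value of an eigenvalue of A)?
r(A) ≈ 6.4615

The eigenvalues of A are the roots of its characteristic polynomial. With M = A (coefficients from the trace, the sum of principal 2x2 minors, and det A):
  p(λ) = det(λ I - M) = λ^3 - 4λ^2 - 19λ + 20.
No integer candidate from the rational root theorem (±divisors of 20) is a root, so the roots are irrational. The cubic discriminant is Δ = 54892 > 0, so there are three distinct real roots. p(-4) = -32 and p(-3) = 14 have opposite signs, so a root lies in (-4, -3); Newton's method refines it to λ ≈ -3.3778. p(0) = 20 and p(1) = -2 have opposite signs, so a root lies in (0, 1); Newton's method refines it to λ ≈ 0.9164. p(6) = -22 and p(7) = 34 have opposite signs, so a root lies in (6, 7); Newton's method refines it to λ ≈ 6.4615. Check (Vieta): the three roots sum to 4, matching tr M = 4.
Thus the eigenvalues (to 4 decimals) are -3.3778 (modulus 3.3778); 0.9164 (modulus 0.9164); 6.4615 (modulus 6.4615). The spectral radius is the largest modulus: r(A) ≈ 6.4615. (Cross-check: r(A) ≤ ||A||_2 ≈ 7.8927; equality holds whenever A is normal, though it can also hold for some non-normal A.)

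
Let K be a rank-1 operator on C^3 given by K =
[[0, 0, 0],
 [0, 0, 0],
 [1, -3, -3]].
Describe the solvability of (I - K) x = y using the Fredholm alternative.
(I - K) is invertible (det(I - K) = 4 ≠ 0), so for every y in C^3 the equation (I - K) x = y has a unique solution.

K has rank 1, so it is an outer product K = u v^T: every row of K is a multiple of one row vector. Reading off the entries, u = (0, 0, -1) and v = (-1, 3, 3) (row i of K equals u_i·v^T). A rank-one matrix u v^T satisfies K u = u (v·u) and kills the (2)-dimensional subspace v^⊥, so its characteristic polynomial is lambda^2 (lambda - v·u) with v·u = tr K = -3. Hence the eigenvalues of I - K are 1 (multiplicity 2) and 1 - (-3) = 4, so det(I - K) = 4. (Direct check: I - K =
[[1, 0, 0],
 [0, 1, 0],
 [-1, 3, 4]]
has determinant 4.) The finite-dimensional Fredholm alternative says: either (I - K) is invertible, or ker(I - K) ≠ {0} and then range(I - K) = ker((I - K)^*)^⊥, with dim ker(I - K) = dim ker((I - K)^*). Since det(I - K) ≠ 0, 1 is not an eigenvalue of K and ker(I - K) = {0}, so we are in the first case: for every y there is a unique x = (I - K)^(-1) y. Explicitly, by the Sherman–Morrison formula, (I - u v^T)^(-1) = I + u v^T/(1 - v·u), i.e. (I - K)^(-1) = I + K/(4).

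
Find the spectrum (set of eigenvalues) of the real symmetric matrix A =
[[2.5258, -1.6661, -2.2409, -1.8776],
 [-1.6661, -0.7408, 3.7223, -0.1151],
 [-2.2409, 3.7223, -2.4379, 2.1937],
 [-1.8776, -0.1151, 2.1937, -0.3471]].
sigma(A) ≈ {-6, -1, 0, 6}

A is real symmetric, so its spectrum consists of real eigenvalues. Expanding the characteristic polynomial of the displayed matrix gives
  det(λ I - A) = p(λ) = λ^4 + (1)λ^3 + (-36)λ^2 + (-35.9984)λ + (0.0011).
Solving p(λ) = 0 yields eigenvalues ≈ -6, -1, 0, 6. (A is shown rounded to 4 decimals, so these recover the underlying integer eigenvalues to within that precision.)
Verification: the trace of A = -1 equals the sum of eigenvalues -1, and det(A) ≈ 0.0011 matches the eigenvalue product 0.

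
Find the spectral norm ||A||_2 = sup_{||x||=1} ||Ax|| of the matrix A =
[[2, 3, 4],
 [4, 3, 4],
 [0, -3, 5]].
||A||_2 ≈ 8.6299 (= sqrt(largest eigenvalue of A^T A))

||A||_2 = sigma_max(A) = sqrt(lambda_max(A^T A)). Form the symmetric matrix M = A^T A =
[[20, 18, 24],
 [18, 27, 9],
 [24, 9, 57]].
Its characteristic polynomial (trace, sum of principal 2x2 minors, determinant of M give the coefficients) is
  p(λ) = det(λ I - M) = λ^3 - 104λ^2 + 2238λ - 2916.
No integer candidate from the rational root theorem (±divisors of 2916) is a root, so the roots are irrational. The cubic discriminant is Δ = 8202803184 > 0, so there are three distinct real roots. p(1) = -781 and p(2) = 1152 have opposite signs, so a root lies in (1, 2); Newton's method refines it to λ ≈ 1.3918. p(28) = 164 and p(29) = -1089 have opposite signs, so a root lies in (28, 29); Newton's method refines it to λ ≈ 28.1326. p(74) = -1584 and p(75) = 1809 have opposite signs, so a root lies in (74, 75); Newton's method refines it to λ ≈ 74.4756. Check (Vieta): the three roots sum to 104, matching tr M = 104.
So the eigenvalues of A^T A are ≈ 1.3918, 28.1326, 74.4756 (all ≥ 0, as they must be for A^T A). The largest is λ_max ≈ 74.4756, hence ||A||_2 = sqrt(λ_max) ≈ 8.6299.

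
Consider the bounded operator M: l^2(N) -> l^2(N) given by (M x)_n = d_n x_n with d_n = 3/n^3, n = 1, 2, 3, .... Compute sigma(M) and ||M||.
sigma(M) = {3/n^3 : n ≥ 1} ∪ {0}; ||M|| = 3

A bounded diagonal operator on l^2 with diagonal entries d_n has spectrum equal to the closure of {d_n : n ≥ 1}: every d_n is an eigenvalue (with eigenvector e_n), so {d_n} ⊂ sigma(M); the spectrum is closed, so its closure is too; and for lambda not in the closure, (M - lambda I) has bounded inverse (the diagonal entries 1/(d_n - lambda) are bounded). For our sequence d_n = 3/n^3, n = 1, 2, 3, ...:
  - {d_n} = {3/n^3 : n ≥ 1}; the only limit point is 0
  - closure = {3/n^3 : n ≥ 1} ∪ {0}
For the norm: a diagonal operator has ||M|| = sup_n |d_n|. Here d_n = 3/n^3 is positive and decreasing, so sup_n |d_n| = d_1 = 3. So ||M|| = 3.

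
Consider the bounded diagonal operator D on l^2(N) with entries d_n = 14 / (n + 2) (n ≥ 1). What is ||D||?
||D|| = 14/3 (attained at n = 1)

For D diagonal, ||D|| = sup_n |d_n| = sup_n 14/(n + 2). This is positive and strictly decreasing in n, so the supremum is attained at n = 1: d_1 = 14/(1 + 2) = 14/3. Hence ||D|| = 14/3.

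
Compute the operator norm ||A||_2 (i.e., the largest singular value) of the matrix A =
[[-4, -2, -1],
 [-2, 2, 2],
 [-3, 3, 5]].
||A||_2 ≈ 7.3831 (= sqrt(largest eigenvalue of A^T A))

||A||_2 = sigma_max(A) = sqrt(lambda_max(A^T A)). Form the symmetric matrix M = A^T A =
[[29, -5, -15],
 [-5, 17, 21],
 [-15, 21, 30]].
Its characteristic polynomial (trace, sum of principal 2x2 minors, determinant of M give the coefficients) is
  p(λ) = det(λ I - M) = λ^3 - 76λ^2 + 1182λ - 576.
No integer candidate from the rational root theorem (±divisors of 576) is a root, so the roots are irrational. The cubic discriminant is Δ = 1375205472 > 0, so there are three distinct real roots. p(0) = -576 and p(1) = 531 have opposite signs, so a root lies in (0, 1); Newton's method refines it to λ ≈ 0.5035. p(20) = 664 and p(21) = -9 have opposite signs, so a root lies in (20, 21); Newton's method refines it to λ ≈ 20.9869. p(54) = -900 and p(55) = 909 have opposite signs, so a root lies in (54, 55); Newton's method refines it to λ ≈ 54.5096. Check (Vieta): the three roots sum to 76, matching tr M = 76.
So the eigenvalues of A^T A are ≈ 0.5035, 20.9869, 54.5096 (all ≥ 0, as they must be for A^T A). The largest is λ_max ≈ 54.5096, hence ||A||_2 = sqrt(λ_max) ≈ 7.3831.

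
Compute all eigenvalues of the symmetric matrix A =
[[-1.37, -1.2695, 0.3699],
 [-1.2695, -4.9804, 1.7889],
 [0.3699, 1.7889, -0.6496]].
sigma(A) ≈ {-6, -1, 0}

A is real symmetric, so its spectrum consists of real eigenvalues. Expanding the characteristic polynomial of the displayed matrix gives
  det(λ I - A) = p(λ) = λ^3 + (7)λ^2 + (6)λ + (0).
Solving p(λ) = 0 yields eigenvalues ≈ -6, -1, 0. (A is shown rounded to 4 decimals, so these recover the underlying integer eigenvalues to within that precision.)
Verification: the trace of A = -7 equals the sum of eigenvalues -7, and det(A) ≈ 0.0002 matches the eigenvalue product 0.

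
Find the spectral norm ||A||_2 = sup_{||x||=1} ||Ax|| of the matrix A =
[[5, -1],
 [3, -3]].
||A||_2 = sqrt((44 + sqrt(1360))/2) ≈ 6.3592 (= sqrt(largest eigenvalue of A^T A))

||A||_2 = sigma_max(A) = sqrt(lambda_max(A^T A)). Form the symmetric matrix M = A^T A =
[[34, -14],
 [-14, 10]].
Its characteristic polynomial (trace, determinant of M give the coefficients) is
  p(λ) = det(λ I - M) = λ^2 - 44λ + 144.
For λ^2 - 44λ + 144 the discriminant is 1360. It is nonnegative but not a perfect square, so the roots are real and irrational: λ = (44 ± sqrt(1360))/2 ≈ 40.4391, 3.5609.
So the eigenvalues of A^T A are ≈ 3.5609, 40.4391 (all ≥ 0, as they must be for A^T A). The largest is λ_max = (44 + sqrt(1360))/2 ≈ 40.4391, hence ||A||_2 = sqrt(λ_max) = sqrt((44 + sqrt(1360))/2) ≈ 6.3592.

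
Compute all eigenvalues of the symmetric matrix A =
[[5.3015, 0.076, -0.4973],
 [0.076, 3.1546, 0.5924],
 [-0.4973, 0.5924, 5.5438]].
sigma(A) ≈ {3, 5, 6}

A is real symmetric, so its spectrum consists of real eigenvalues. Expanding the characteristic polynomial of the displayed matrix gives
  det(λ I - A) = p(λ) = λ^3 + (-14)λ^2 + (63)λ + (-89.9977).
Solving p(λ) = 0 yields eigenvalues ≈ 3, 5, 6. (A is shown rounded to 4 decimals, so these recover the underlying integer eigenvalues to within that precision.)
Verification: the trace of A = 14 equals the sum of eigenvalues 14, and det(A) ≈ 89.9977 matches the eigenvalue product 90.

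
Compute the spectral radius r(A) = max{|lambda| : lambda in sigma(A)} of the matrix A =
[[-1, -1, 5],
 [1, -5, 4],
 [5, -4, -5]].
r(A) = sqrt(39) ≈ 6.245

The eigenvalues of A are the roots of its characteristic polynomial. With M = A (coefficients from the trace, the sum of principal 2x2 minors, and det A):
  p(λ) = det(λ I - M) = λ^3 + 11λ^2 + 27λ - 39.
By the rational root theorem any rational root is an integer divisor of 39. Testing λ = 1: p(1) = 1 + 11 + 27 - 39 = 0, so λ = 1 is a root. Dividing out (λ - 1) leaves p(λ) = (λ - 1)(λ^2 + 12λ + 39). For λ^2 + 12λ + 39 the discriminant is -12. It is negative, so the roots are the complex-conjugate pair λ = -6 ± (sqrt(12)/2) i ≈ -6 ± 1.7321i. For a conjugate pair the product of the roots equals the constant term, so |λ|^2 = 39 and |λ| = sqrt(39) ≈ 6.245.
Thus the eigenvalues (to 4 decimals) are -6 ± 1.7321i (modulus 6.245); 1 (modulus 1). The spectral radius is the largest modulus: r(A) = sqrt(39) ≈ 6.245. (Cross-check: r(A) ≤ ||A||_2 ≈ 8.9618; equality holds whenever A is normal, though it can also hold for some non-normal A.)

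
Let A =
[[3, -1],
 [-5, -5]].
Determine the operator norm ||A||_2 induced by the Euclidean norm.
||A||_2 = sqrt((60 + sqrt(2000))/2) ≈ 7.2361 (= sqrt(largest eigenvalue of A^T A))

||A||_2 = sigma_max(A) = sqrt(lambda_max(A^T A)). Form the symmetric matrix M = A^T A =
[[34, 22],
 [22, 26]].
Its characteristic polynomial (trace, determinant of M give the coefficients) is
  p(λ) = det(λ I - M) = λ^2 - 60λ + 400.
For λ^2 - 60λ + 400 the discriminant is 2000. It is nonnegative but not a perfect square, so the roots are real and irrational: λ = (60 ± sqrt(2000))/2 ≈ 52.3607, 7.6393.
So the eigenvalues of A^T A are ≈ 7.6393, 52.3607 (all ≥ 0, as they must be for A^T A). The largest is λ_max = (60 + sqrt(2000))/2 ≈ 52.3607, hence ||A||_2 = sqrt(λ_max) = sqrt((60 + sqrt(2000))/2) ≈ 7.2361.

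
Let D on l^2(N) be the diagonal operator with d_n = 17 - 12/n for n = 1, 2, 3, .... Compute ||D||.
||D|| = 17

For a diagonal operator on l^2 with entries d_n, ||D|| = sup_n |d_n|. Here d_1 = 5, d_2 = 11, ..., and d_n = 17 - 12/n increases monotonically toward 17. All terms lie in [5, 17), so |d_n| = d_n and the supremum is the limit 17, which is not attained by any individual d_n. Hence ||D|| = 17.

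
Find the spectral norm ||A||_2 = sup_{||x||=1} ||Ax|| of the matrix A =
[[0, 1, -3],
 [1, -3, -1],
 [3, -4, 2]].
||A||_2 ≈ 6.2141 (= sqrt(largest eigenvalue of A^T A))

||A||_2 = sigma_max(A) = sqrt(lambda_max(A^T A)). Form the symmetric matrix M = A^T A =
[[10, -15, 5],
 [-15, 26, -8],
 [5, -8, 14]].
Its characteristic polynomial (trace, sum of principal 2x2 minors, determinant of M give the coefficients) is
  p(λ) = det(λ I - M) = λ^3 - 50λ^2 + 450λ - 400.
No integer candidate from the rational root theorem (±divisors of 400) is a root, so the roots are irrational. The cubic discriminant is Δ = 99430000 > 0, so there are three distinct real roots. p(0) = -400 and p(1) = 1 have opposite signs, so a root lies in (0, 1); Newton's method refines it to λ ≈ 0.9972. p(10) = 100 and p(11) = -169 have opposite signs, so a root lies in (10, 11); Newton's method refines it to λ ≈ 10.3882. p(38) = -628 and p(39) = 419 have opposite signs, so a root lies in (38, 39); Newton's method refines it to λ ≈ 38.6147. Check (Vieta): the three roots sum to 50, matching tr M = 50.
So the eigenvalues of A^T A are ≈ 0.9972, 10.3882, 38.6147 (all ≥ 0, as they must be for A^T A). The largest is λ_max ≈ 38.6147, hence ||A||_2 = sqrt(λ_max) ≈ 6.2141.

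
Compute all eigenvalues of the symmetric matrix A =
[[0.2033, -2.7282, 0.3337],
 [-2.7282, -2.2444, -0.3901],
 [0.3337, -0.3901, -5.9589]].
sigma(A) ≈ {-6, -4, 2}

A is real symmetric, so its spectrum consists of real eigenvalues. Expanding the characteristic polynomial of the displayed matrix gives
  det(λ I - A) = p(λ) = λ^3 + (8)λ^2 + (4)λ + (-48).
Solving p(λ) = 0 yields eigenvalues ≈ -6, -4, 2. (A is shown rounded to 4 decimals, so these recover the underlying integer eigenvalues to within that precision.)
Verification: the trace of A = -8 equals the sum of eigenvalues -8, and det(A) ≈ 48.0008 matches the eigenvalue product 48.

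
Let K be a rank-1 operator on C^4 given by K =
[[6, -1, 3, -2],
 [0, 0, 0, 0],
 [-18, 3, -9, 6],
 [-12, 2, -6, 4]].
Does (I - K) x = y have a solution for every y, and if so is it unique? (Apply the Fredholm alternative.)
(I - K) is singular (det(I - K) = 0, i.e. 1 ∈ sigma(K)). (I - K) x = y is solvable iff y ⊥ ker((I - K)^*) = span{(6, -1, 3, -2)}, i.e. iff 6y_1 - y_2 + 3y_3 - 2y_4 = 0. When solvable, the solutions are x = y + c·(1, 0, -3, -2), c arbitrary (ker(I - K) = span{(1, 0, -3, -2)}, dimension 1).

K has rank 1, so it is an outer product K = u v^T: every row of K is a multiple of one row vector. Reading off the entries, u = (1, 0, -3, -2) and v = (6, -1, 3, -2) (row i of K equals u_i·v^T). A rank-one matrix u v^T satisfies K u = u (v·u) and kills the (3)-dimensional subspace v^⊥, so its characteristic polynomial is lambda^3 (lambda - v·u) with v·u = tr K = 1. Hence the eigenvalues of I - K are 1 (multiplicity 3) and 1 - (1) = 0, so det(I - K) = 0. (Direct check: I - K =
[[-5, 1, -3, 2],
 [0, 1, 0, 0],
 [18, -3, 10, -6],
 [12, -2, 6, -3]]
has determinant 0.) So 1 is an eigenvalue of K and (I - K) is not invertible. The finite-dimensional Fredholm alternative says: either (I - K) is invertible, or ker(I - K) ≠ {0} and then range(I - K) = ker((I - K)^*)^⊥, with dim ker(I - K) = dim ker((I - K)^*). We are in the second case, so we need both kernels. Kernel of I - K: (I - K) u = u - u (v·u) = u - u = 0, so ker(I - K) = span{u} = span{(1, 0, -3, -2)} (it is exactly 1-dimensional because rank(I - K) = 3). Kernel of the adjoint: K is real, so (I - K)^* = I - K^T = I - v u^T, and (I - v u^T) v = v - v (u·v) = 0; hence ker((I - K)^*) = span{v} = span{(6, -1, 3, -2)}. Therefore (I - K) x = y is solvable iff <y, v> = 0, i.e. iff 6y_1 - y_2 + 3y_3 - 2y_4 = 0. When this holds, K y = u (v·y) = 0, so (I - K) y = y and x = y is a particular solution; the full solution set is the line x = y + c·u = y + c·(1, 0, -3, -2), c ∈ C.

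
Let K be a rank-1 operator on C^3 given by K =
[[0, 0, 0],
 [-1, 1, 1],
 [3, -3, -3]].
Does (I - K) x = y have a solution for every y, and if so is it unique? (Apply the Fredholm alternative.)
(I - K) is invertible (det(I - K) = 3 ≠ 0), so for every y in C^3 the equation (I - K) x = y has a unique solution.

K has rank 1, so it is an outer product K = u v^T: every row of K is a multiple of one row vector. Reading off the entries, u = (0, 1, -3) and v = (-1, 1, 1) (row i of K equals u_i·v^T). A rank-one matrix u v^T satisfies K u = u (v·u) and kills the (2)-dimensional subspace v^⊥, so its characteristic polynomial is lambda^2 (lambda - v·u) with v·u = tr K = -2. Hence the eigenvalues of I - K are 1 (multiplicity 2) and 1 - (-2) = 3, so det(I - K) = 3. (Direct check: I - K =
[[1, 0, 0],
 [1, 0, -1],
 [-3, 3, 4]]
has determinant 3.) The finite-dimensional Fredholm alternative says: either (I - K) is invertible, or ker(I - K) ≠ {0} and then range(I - K) = ker((I - K)^*)^⊥, with dim ker(I - K) = dim ker((I - K)^*). Since det(I - K) ≠ 0, 1 is not an eigenvalue of K and ker(I - K) = {0}, so we are in the first case: for every y there is a unique x = (I - K)^(-1) y. Explicitly, by the Sherman–Morrison formula, (I - u v^T)^(-1) = I + u v^T/(1 - v·u), i.e. (I - K)^(-1) = I + K/(3).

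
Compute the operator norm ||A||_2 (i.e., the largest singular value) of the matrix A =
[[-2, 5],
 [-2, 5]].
||A||_2 = sqrt(58) ≈ 7.6158 (= sqrt(largest eigenvalue of A^T A))

||A||_2 = sigma_max(A) = sqrt(lambda_max(A^T A)). Form the symmetric matrix M = A^T A =
[[8, -20],
 [-20, 50]].
Its characteristic polynomial (trace, determinant of M give the coefficients) is
  p(λ) = det(λ I - M) = λ^2 - 58λ.
For λ^2 - 58λ the discriminant is 3364. It is a perfect square (58^2), so the roots are rational: λ = (58 ± 58)/2 = 58, 0.
So the eigenvalues of A^T A are ≈ 0, 58 (all ≥ 0, as they must be for A^T A). The largest is λ_max = 58, hence ||A||_2 = sqrt(λ_max) = sqrt(58) ≈ 7.6158.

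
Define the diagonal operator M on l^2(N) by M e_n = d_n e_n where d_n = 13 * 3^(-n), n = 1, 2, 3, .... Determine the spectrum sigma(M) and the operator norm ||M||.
sigma(M) = {13 * 3^(-n) : n ≥ 1} ∪ {0}; ||M|| = 13/3

A bounded diagonal operator on l^2 with diagonal entries d_n has spectrum equal to the closure of {d_n : n ≥ 1}: every d_n is an eigenvalue (with eigenvector e_n), so {d_n} ⊂ sigma(M); the spectrum is closed, so its closure is too; and for lambda not in the closure, (M - lambda I) has bounded inverse (the diagonal entries 1/(d_n - lambda) are bounded). For our sequence d_n = 13 * 3^(-n), n = 1, 2, 3, ...:
  - {d_n} = {13 * 3^(-n) : n ≥ 1}; the only limit point is 0
  - closure = {13 * 3^(-n) : n ≥ 1} ∪ {0}
For the norm: a diagonal operator has ||M|| = sup_n |d_n|. Here d_n = 13 * 3^(-n) is positive and decreasing, so sup_n |d_n| = d_1 = 13/3. So ||M|| = 13/3.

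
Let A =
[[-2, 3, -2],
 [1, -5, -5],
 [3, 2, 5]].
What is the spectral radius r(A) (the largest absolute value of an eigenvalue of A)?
r(A) ≈ 5.886

The eigenvalues of A are the roots of its characteristic polynomial. With M = A (coefficients from the trace, the sum of principal 2x2 minors, and det A):
  p(λ) = det(λ I - M) = λ^3 + 2λ^2 - 12λ + 64.
No integer candidate from the rational root theorem (±divisors of 64) is a root, so the roots are irrational. The cubic discriminant is Δ = -132800 < 0, so there is one real root and a complex-conjugate pair. p(-6) = -8 and p(-5) = 49 have opposite signs, so a root lies in (-6, -5); Newton's method refines it to λ ≈ -5.886. Dividing out (λ - (-5.886)) leaves approximately λ^2 - 3.886λ + 10.8732. For λ^2 - 3.886λ + 10.8732 the discriminant is -28.3917. It is negative, so the remaining roots are the complex-conjugate pair λ ≈ 1.943 ± 2.6642i. Their product equals the constant term, so |λ|^2 ≈ 10.8732 and |λ| ≈ 3.2975.
Thus the eigenvalues (to 4 decimals) are -5.886 (modulus 5.886); 1.943 ± 2.6642i (modulus 3.2975). The spectral radius is the largest modulus: r(A) ≈ 5.886. (Cross-check: r(A) ≤ ||A||_2 ≈ 8.7845; equality holds whenever A is normal, though it can also hold for some non-normal A.)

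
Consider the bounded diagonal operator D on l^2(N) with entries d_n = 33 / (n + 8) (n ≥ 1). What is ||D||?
||D|| = 11/3 (attained at n = 1)

For D diagonal, ||D|| = sup_n |d_n| = sup_n 33/(n + 8). This is positive and strictly decreasing in n, so the supremum is attained at n = 1: d_1 = 33/(1 + 8) = 11/3. Hence ||D|| = 11/3.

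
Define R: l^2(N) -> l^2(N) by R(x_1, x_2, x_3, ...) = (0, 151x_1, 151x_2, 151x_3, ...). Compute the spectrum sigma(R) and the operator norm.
sigma(R) = closed disk {z in C : |z| ≤ 151}; ||R|| = 151

Note R = 151·U where U is the unit right shift (U x)_k = x_{k-1} (with x_0 := 0); so ||R|| = 151||U|| and sigma(R) = 151·sigma(U). ||R x||^2 = sum_{k≥1} |151x_k|^2 = 22801||x||^2, so ||R|| = 151 and sigma(R) ⊂ {|z| ≤ 151}. For any |lambda| < 151, the equation (R - lambda I) x = 0 forces x_1 = 0, then 151x_k = lambda x_{k+1} ⇒ x = 0, so R has no eigenvalues. But (R - lambda I) is not surjective for |lambda| < 151: solving (R - lambda I) x = e_1 would require x_n proportional to (lambda/151)^(-n), which is not in l^2. So every |lambda| < 151 lies in the residual spectrum. The boundary |lambda| = 151 is in the approximate point spectrum (the spectrum is closed). Hence sigma(R) is the closed disk of radius 151.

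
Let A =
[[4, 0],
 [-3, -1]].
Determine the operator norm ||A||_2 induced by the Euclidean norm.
||A||_2 = sqrt((26 + sqrt(612))/2) ≈ 5.0368 (= sqrt(largest eigenvalue of A^T A))

||A||_2 = sigma_max(A) = sqrt(lambda_max(A^T A)). Form the symmetric matrix M = A^T A =
[[25, 3],
 [3, 1]].
Its characteristic polynomial (trace, determinant of M give the coefficients) is
  p(λ) = det(λ I - M) = λ^2 - 26λ + 16.
For λ^2 - 26λ + 16 the discriminant is 612. It is nonnegative but not a perfect square, so the roots are real and irrational: λ = (26 ± sqrt(612))/2 ≈ 25.3693, 0.6307.
So the eigenvalues of A^T A are ≈ 0.6307, 25.3693 (all ≥ 0, as they must be for A^T A). The largest is λ_max = (26 + sqrt(612))/2 ≈ 25.3693, hence ||A||_2 = sqrt(λ_max) = sqrt((26 + sqrt(612))/2) ≈ 5.0368.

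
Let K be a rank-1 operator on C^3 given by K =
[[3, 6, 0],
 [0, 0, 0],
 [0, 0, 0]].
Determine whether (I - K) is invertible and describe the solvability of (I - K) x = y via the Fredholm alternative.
(I - K) is invertible (det(I - K) = -2 ≠ 0), so for every y in C^3 the equation (I - K) x = y has a unique solution.

K has rank 1, so it is an outer product K = u v^T: every row of K is a multiple of one row vector. Reading off the entries, u = (3, 0, 0) and v = (1, 2, 0) (row i of K equals u_i·v^T). A rank-one matrix u v^T satisfies K u = u (v·u) and kills the (2)-dimensional subspace v^⊥, so its characteristic polynomial is lambda^2 (lambda - v·u) with v·u = tr K = 3. Hence the eigenvalues of I - K are 1 (multiplicity 2) and 1 - (3) = -2, so det(I - K) = -2. (Direct check: I - K =
[[-2, -6, 0],
 [0, 1, 0],
 [0, 0, 1]]
has determinant -2.) The finite-dimensional Fredholm alternative says: either (I - K) is invertible, or ker(I - K) ≠ {0} and then range(I - K) = ker((I - K)^*)^⊥, with dim ker(I - K) = dim ker((I - K)^*). Since det(I - K) ≠ 0, 1 is not an eigenvalue of K and ker(I - K) = {0}, so we are in the first case: for every y there is a unique x = (I - K)^(-1) y. Explicitly, by the Sherman–Morrison formula, (I - u v^T)^(-1) = I + u v^T/(1 - v·u), i.e. (I - K)^(-1) = I + K/(-2).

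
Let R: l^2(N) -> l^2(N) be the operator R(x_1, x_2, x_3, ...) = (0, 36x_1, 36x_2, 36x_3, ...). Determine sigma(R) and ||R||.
sigma(R) = closed disk {z in C : |z| ≤ 36}; ||R|| = 36

Note R = 36·U where U is the unit right shift (U x)_k = x_{k-1} (with x_0 := 0); so ||R|| = 36||U|| and sigma(R) = 36·sigma(U). ||R x||^2 = sum_{k≥1} |36x_k|^2 = 1296||x||^2, so ||R|| = 36 and sigma(R) ⊂ {|z| ≤ 36}. For any |lambda| < 36, the equation (R - lambda I) x = 0 forces x_1 = 0, then 36x_k = lambda x_{k+1} ⇒ x = 0, so R has no eigenvalues. But (R - lambda I) is not surjective for |lambda| < 36: solving (R - lambda I) x = e_1 would require x_n proportional to (lambda/36)^(-n), which is not in l^2. So every |lambda| < 36 lies in the residual spectrum. The boundary |lambda| = 36 is in the approximate point spectrum (the spectrum is closed). Hence sigma(R) is the closed disk of radius 36.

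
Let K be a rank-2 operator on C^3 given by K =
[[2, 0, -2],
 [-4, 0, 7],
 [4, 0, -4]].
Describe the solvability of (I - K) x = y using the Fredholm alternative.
(I - K) is invertible (det(I - K) = 3 ≠ 0), so for every y in C^3 the equation (I - K) x = y has a unique solution.

K has rank 2 and factors as K = U V^T = u1 v1^T + u2 v2^T with u1 = (0, 3, 0), v1 = (-2, 0, 3), u2 = (1, 1, 2), v2 = (2, 0, -2) (multiplying out reproduces the displayed K). The nonzero eigenvalues of U V^T coincide with those of the 2 x 2 matrix G = V^T U = [[v1·u1, v1·u2], [v2·u1, v2·u2]] = [[0, 4], [0, -2]], and by the Sylvester determinant identity det(I_3 - U V^T) = det(I_2 - V^T U) = det([[1, -4], [0, 3]]) = (1)(3) - (-4)(0) = 3. (Direct check: I - K =
[[-1, 0, 2],
 [4, 1, -7],
 [-4, 0, 5]]
has determinant 3.) The finite-dimensional Fredholm alternative says: either (I - K) is invertible, or ker(I - K) ≠ {0} and then range(I - K) = ker((I - K)^*)^⊥, with dim ker(I - K) = dim ker((I - K)^*). Since det(I - K) ≠ 0, 1 is not an eigenvalue of K and ker(I - K) = {0}, so we are in the first case: for every y there is a unique x = (I - K)^(-1) y. (Explicitly, by the Woodbury identity, (I - U V^T)^(-1) = I + U (I_2 - G)^(-1) V^T.)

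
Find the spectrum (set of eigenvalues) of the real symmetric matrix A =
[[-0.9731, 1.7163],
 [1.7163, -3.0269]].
sigma(A) ≈ {-4, 0}

A is real symmetric, so its spectrum consists of real eigenvalues. Expanding the characteristic polynomial of the displayed matrix gives
  det(λ I - A) = p(λ) = λ^2 + (4)λ + (0).
Solving p(λ) = 0 yields eigenvalues ≈ -4, 0. (A is shown rounded to 4 decimals, so these recover the underlying integer eigenvalues to within that precision.)
Verification: the trace of A = -4 equals the sum of eigenvalues -4, and det(A) ≈ -0.0002 matches the eigenvalue product 0.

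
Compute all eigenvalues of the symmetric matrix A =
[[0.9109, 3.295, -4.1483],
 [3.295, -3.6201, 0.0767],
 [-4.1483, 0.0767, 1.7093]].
sigma(A) ≈ {-6, -1, 6}

A is real symmetric, so its spectrum consists of real eigenvalues. Expanding the characteristic polynomial of the displayed matrix gives
  det(λ I - A) = p(λ) = λ^3 + (1)λ^2 + (-36)λ + (-36).
Solving p(λ) = 0 yields eigenvalues ≈ -6, -1, 6. (A is shown rounded to 4 decimals, so these recover the underlying integer eigenvalues to within that precision.)
Verification: the trace of A = -1 equals the sum of eigenvalues -1, and det(A) ≈ 35.9996 matches the eigenvalue product 36.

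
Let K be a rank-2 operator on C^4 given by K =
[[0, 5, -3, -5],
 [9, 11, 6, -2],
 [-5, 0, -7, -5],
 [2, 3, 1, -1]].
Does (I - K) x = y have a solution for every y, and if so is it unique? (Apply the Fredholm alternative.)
(I - K) is invertible (det(I - K) = -122 ≠ 0), so for every y in C^4 the equation (I - K) x = y has a unique solution.

K has rank 2 and factors as K = U V^T = u1 v1^T + u2 v2^T with u1 = (3, 3, 2, 1), v1 = (2, 3, 1, -1), u2 = (2, -1, 3, 0), v2 = (-3, -2, -3, -1) (multiplying out reproduces the displayed K). The nonzero eigenvalues of U V^T coincide with those of the 2 x 2 matrix G = V^T U = [[v1·u1, v1·u2], [v2·u1, v2·u2]] = [[16, 4], [-22, -13]], and by the Sylvester determinant identity det(I_4 - U V^T) = det(I_2 - V^T U) = det([[-15, -4], [22, 14]]) = (-15)(14) - (-4)(22) = -122. (Direct check: I - K =
[[1, -5, 3, 5],
 [-9, -10, -6, 2],
 [5, 0, 8, 5],
 [-2, -3, -1, 2]]
has determinant -122.) The finite-dimensional Fredholm alternative says: either (I - K) is invertible, or ker(I - K) ≠ {0} and then range(I - K) = ker((I - K)^*)^⊥, with dim ker(I - K) = dim ker((I - K)^*). Since det(I - K) ≠ 0, 1 is not an eigenvalue of K and ker(I - K) = {0}, so we are in the first case: for every y there is a unique x = (I - K)^(-1) y. (Explicitly, by the Woodbury identity, (I - U V^T)^(-1) = I + U (I_2 - G)^(-1) V^T.)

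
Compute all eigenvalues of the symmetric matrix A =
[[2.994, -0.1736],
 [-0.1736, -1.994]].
sigma(A) ≈ {-2, 3}

A is real symmetric, so its spectrum consists of real eigenvalues. Expanding the characteristic polynomial of the displayed matrix gives
  det(λ I - A) = p(λ) = λ^2 + (-1)λ + (-6).
Solving p(λ) = 0 yields eigenvalues ≈ -2, 3. (A is shown rounded to 4 decimals, so these recover the underlying integer eigenvalues to within that precision.)
Verification: the trace of A = 1 equals the sum of eigenvalues 1, and det(A) ≈ -6.0002 matches the eigenvalue product -6.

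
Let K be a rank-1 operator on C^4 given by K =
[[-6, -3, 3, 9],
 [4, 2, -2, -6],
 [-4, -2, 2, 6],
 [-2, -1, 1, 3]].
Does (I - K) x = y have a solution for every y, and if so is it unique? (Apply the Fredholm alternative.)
(I - K) is singular (det(I - K) = 0, i.e. 1 ∈ sigma(K)). (I - K) x = y is solvable iff y ⊥ ker((I - K)^*) = span{(2, 1, -1, -3)}, i.e. iff 2y_1 + y_2 - y_3 - 3y_4 = 0. When solvable, the solutions are x = y + c·(-3, 2, -2, -1), c arbitrary (ker(I - K) = span{(-3, 2, -2, -1)}, dimension 1).

K has rank 1, so it is an outer product K = u v^T: every row of K is a multiple of one row vector. Reading off the entries, u = (-3, 2, -2, -1) and v = (2, 1, -1, -3) (row i of K equals u_i·v^T). A rank-one matrix u v^T satisfies K u = u (v·u) and kills the (3)-dimensional subspace v^⊥, so its characteristic polynomial is lambda^3 (lambda - v·u) with v·u = tr K = 1. Hence the eigenvalues of I - K are 1 (multiplicity 3) and 1 - (1) = 0, so det(I - K) = 0. (Direct check: I - K =
[[7, 3, -3, -9],
 [-4, -1, 2, 6],
 [4, 2, -1, -6],
 [2, 1, -1, -2]]
has determinant 0.) So 1 is an eigenvalue of K and (I - K) is not invertible. The finite-dimensional Fredholm alternative says: either (I - K) is invertible, or ker(I - K) ≠ {0} and then range(I - K) = ker((I - K)^*)^⊥, with dim ker(I - K) = dim ker((I - K)^*). We are in the second case, so we need both kernels. Kernel of I - K: (I - K) u = u - u (v·u) = u - u = 0, so ker(I - K) = span{u} = span{(-3, 2, -2, -1)} (it is exactly 1-dimensional because rank(I - K) = 3). Kernel of the adjoint: K is real, so (I - K)^* = I - K^T = I - v u^T, and (I - v u^T) v = v - v (u·v) = 0; hence ker((I - K)^*) = span{v} = span{(2, 1, -1, -3)}. Therefore (I - K) x = y is solvable iff <y, v> = 0, i.e. iff 2y_1 + y_2 - y_3 - 3y_4 = 0. When this holds, K y = u (v·y) = 0, so (I - K) y = y and x = y is a particular solution; the full solution set is the line x = y + c·u = y + c·(-3, 2, -2, -1), c ∈ C.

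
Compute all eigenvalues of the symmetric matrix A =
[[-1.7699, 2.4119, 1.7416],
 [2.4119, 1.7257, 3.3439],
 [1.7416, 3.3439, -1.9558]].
sigma(A) ≈ {-4, -3, 5}

A is real symmetric, so its spectrum consists of real eigenvalues. Expanding the characteristic polynomial of the displayed matrix gives
  det(λ I - A) = p(λ) = λ^3 + (2)λ^2 + (-23)λ + (-60).
Solving p(λ) = 0 yields eigenvalues ≈ -4, -3, 5. (A is shown rounded to 4 decimals, so these recover the underlying integer eigenvalues to within that precision.)
Verification: the trace of A = -2 equals the sum of eigenvalues -2, and det(A) ≈ 59.9997 matches the eigenvalue product 60.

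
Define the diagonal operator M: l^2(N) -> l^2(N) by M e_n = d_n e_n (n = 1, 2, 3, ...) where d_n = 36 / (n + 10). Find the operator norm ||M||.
||M|| = 36/11 (attained at n = 1)

For M diagonal, ||M|| = sup_n |d_n| = sup_n 36/(n + 10). This is positive and strictly decreasing in n, so the supremum is attained at n = 1: d_1 = 36/(1 + 10) = 36/11. Hence ||M|| = 36/11.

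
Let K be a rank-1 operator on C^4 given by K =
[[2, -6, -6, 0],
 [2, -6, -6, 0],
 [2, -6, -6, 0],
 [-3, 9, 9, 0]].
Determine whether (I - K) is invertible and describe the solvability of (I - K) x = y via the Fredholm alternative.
(I - K) is invertible (det(I - K) = 11 ≠ 0), so for every y in C^4 the equation (I - K) x = y has a unique solution.

K has rank 1, so it is an outer product K = u v^T: every row of K is a multiple of one row vector. Reading off the entries, u = (2, 2, 2, -3) and v = (1, -3, -3, 0) (row i of K equals u_i·v^T). A rank-one matrix u v^T satisfies K u = u (v·u) and kills the (3)-dimensional subspace v^⊥, so its characteristic polynomial is lambda^3 (lambda - v·u) with v·u = tr K = -10. Hence the eigenvalues of I - K are 1 (multiplicity 3) and 1 - (-10) = 11, so det(I - K) = 11. (Direct check: I - K =
[[-1, 6, 6, 0],
 [-2, 7, 6, 0],
 [-2, 6, 7, 0],
 [3, -9, -9, 1]]
has determinant 11.) The finite-dimensional Fredholm alternative says: either (I - K) is invertible, or ker(I - K) ≠ {0} and then range(I - K) = ker((I - K)^*)^⊥, with dim ker(I - K) = dim ker((I - K)^*). Since det(I - K) ≠ 0, 1 is not an eigenvalue of K and ker(I - K) = {0}, so we are in the first case: for every y there is a unique x = (I - K)^(-1) y. Explicitly, by the Sherman–Morrison formula, (I - u v^T)^(-1) = I + u v^T/(1 - v·u), i.e. (I - K)^(-1) = I + K/(11).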